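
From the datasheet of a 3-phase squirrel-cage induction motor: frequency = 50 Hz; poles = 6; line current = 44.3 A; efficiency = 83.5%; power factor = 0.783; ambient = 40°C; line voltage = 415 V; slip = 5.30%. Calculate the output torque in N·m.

P_in = √3·V·I·cosφ = 1.732 × 415 × 44.3 × 0.783 = 24932 W
P_out = η·P_in = 0.835 × 24932 = 20818 W
n_s = 120×50/6 = 1000 rpm; n = 1000×(1−0.053) = 947 rpm
ω = 2π×947/60 = 99.17 rad/s
τ = P_out/ω = 20818/99.17 = 210 N·m

210 N·m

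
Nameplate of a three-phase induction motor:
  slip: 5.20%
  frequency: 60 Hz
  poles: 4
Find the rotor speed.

n_s = 120f/p = 120×60/4 = 1800 rpm
n = n_s(1 − s) = 1800 × (1 − 0.052) = 1706 rpm

1706 rpm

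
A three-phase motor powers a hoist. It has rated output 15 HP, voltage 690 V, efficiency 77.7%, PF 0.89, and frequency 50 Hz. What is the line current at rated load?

13.5 A

P_out = 15 × 746 = 11190 W
P_in = P_out / η = 11190 / 0.777 = 14402 W
I_L = P_in / (√3·V_L·cosφ) = 14402 / (1.732 × 690 × 0.89) = 13.5 A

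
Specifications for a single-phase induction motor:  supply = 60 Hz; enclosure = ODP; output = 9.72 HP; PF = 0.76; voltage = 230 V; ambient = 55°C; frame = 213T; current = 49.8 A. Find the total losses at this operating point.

P_in = V·I·cosφ = 230×49.8×0.76 = 8705 W
P_out = 9.72×746 = 7251 W
Losses = P_in − P_out = 8705 − 7251 = 1454 W

1450 W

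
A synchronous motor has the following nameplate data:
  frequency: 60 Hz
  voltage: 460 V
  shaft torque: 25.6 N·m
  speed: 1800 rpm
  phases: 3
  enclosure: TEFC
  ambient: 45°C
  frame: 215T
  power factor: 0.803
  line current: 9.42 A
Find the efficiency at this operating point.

80.1 %

ω = 2π × 1800/60 = 188.5 rad/s; P_out = τω = 25.6 × 188.5 = 4826 W
P_in = √3·V_L·I_L·cosφ = 1.732 × 460 × 9.42 × 0.803 = 6027 W
η = P_out / P_in = 4826 / 6027 = 0.801 = 80.1%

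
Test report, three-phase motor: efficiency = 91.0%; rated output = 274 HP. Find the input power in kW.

P_out = 274 × 746 = 204404 W
P_in = P_out/η = 204404/0.91 = 224620 W = 225 kW

225 kW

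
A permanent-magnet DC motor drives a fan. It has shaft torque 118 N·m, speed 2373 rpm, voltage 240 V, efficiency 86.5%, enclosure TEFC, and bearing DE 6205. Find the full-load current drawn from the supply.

ω = 2π×2373/60 = 248.5 rad/s; P_out = τω = 118 × 248.5 = 29323 W
P_in = P_out / η = 29323 / 0.865 = 33899 W
I = P_in / V = 33899 / 240 = 141 A

141 A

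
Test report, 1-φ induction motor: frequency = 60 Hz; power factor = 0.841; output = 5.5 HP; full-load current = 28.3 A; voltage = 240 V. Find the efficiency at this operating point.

P_out = 5.5 × 746 = 4103 W
P_in = V·I·cosφ = 240 × 28.3 × 0.841 = 5712 W
η = P_out / P_in = 4103 / 5712 = 0.718 = 71.8%

71.8 %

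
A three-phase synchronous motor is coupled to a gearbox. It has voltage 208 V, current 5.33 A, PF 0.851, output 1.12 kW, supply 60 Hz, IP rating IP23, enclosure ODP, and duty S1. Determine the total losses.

514 W

P_in = √3·V·I·cosφ = 1.732×208×5.33×0.851 = 1634 W
P_out = 1120 W
Losses = P_in − P_out = 1634 − 1120 = 514 W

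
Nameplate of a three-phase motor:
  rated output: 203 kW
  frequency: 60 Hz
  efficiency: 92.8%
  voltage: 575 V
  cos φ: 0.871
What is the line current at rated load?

252 A

P_out = 203 kW = 203000 W
P_in = P_out / η = 203000 / 0.928 = 218750 W
I_L = P_in / (√3·V_L·cosφ) = 218750 / (1.732 × 575 × 0.871) = 252 A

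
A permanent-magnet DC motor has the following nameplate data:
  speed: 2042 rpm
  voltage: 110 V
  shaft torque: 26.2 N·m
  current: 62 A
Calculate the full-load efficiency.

82.1 %

ω = 2π × 2042/60 = 213.8 rad/s; P_out = τω = 26.2 × 213.8 = 5602 W
P_in = V·I = 110 × 62 = 6820 W
η = P_out / P_in = 5602 / 6820 = 0.821 = 82.1%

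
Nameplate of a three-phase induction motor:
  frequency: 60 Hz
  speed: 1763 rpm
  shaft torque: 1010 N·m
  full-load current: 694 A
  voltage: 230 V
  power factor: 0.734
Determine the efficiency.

ω = 2π × 1763/60 = 184.6 rad/s; P_out = τω = 1010 × 184.6 = 186446 W
P_in = √3·V_L·I_L·cosφ = 1.732 × 230 × 694 × 0.734 = 202923 W
η = P_out / P_in = 186446 / 202923 = 0.919 = 91.9%

91.9 %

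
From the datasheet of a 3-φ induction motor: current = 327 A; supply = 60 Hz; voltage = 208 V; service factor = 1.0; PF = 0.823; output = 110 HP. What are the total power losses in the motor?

14900 W

P_in = √3·V·I·cosφ = 1.732×208×327×0.823 = 96952 W
P_out = 110×746 = 82060 W
Losses = P_in − P_out = 96952 − 82060 = 14892 W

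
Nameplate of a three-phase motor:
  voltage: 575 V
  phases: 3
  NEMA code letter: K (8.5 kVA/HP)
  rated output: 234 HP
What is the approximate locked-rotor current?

S_LR = 8.5 × 234 = 1989 kVA
I_LR = S_LR/(√3·V_L) = 1989000/(1.732×575) = 2000 A

2000 A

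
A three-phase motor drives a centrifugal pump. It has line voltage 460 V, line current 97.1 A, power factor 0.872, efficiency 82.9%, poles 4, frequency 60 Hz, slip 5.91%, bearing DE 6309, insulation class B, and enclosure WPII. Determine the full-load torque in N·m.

315 N·m

P_in = √3·V·I·cosφ = 1.732 × 460 × 97.1 × 0.872 = 67459 W
P_out = η·P_in = 0.829 × 67459 = 55924 W
n_s = 120×60/4 = 1800 rpm; n = 1800×(1−0.0591) = 1694 rpm
ω = 2π×1694/60 = 177.4 rad/s
τ = P_out/ω = 55924/177.4 = 315 N·m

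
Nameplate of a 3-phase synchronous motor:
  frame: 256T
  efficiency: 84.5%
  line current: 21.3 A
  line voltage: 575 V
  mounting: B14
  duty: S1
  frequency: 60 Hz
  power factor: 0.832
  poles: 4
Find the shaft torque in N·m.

P_in = √3·V·I·cosφ = 1.732 × 575 × 21.3 × 0.832 = 17649 W
P_out = η·P_in = 0.845 × 17649 = 14913 W
n = n_s = 120×60/4 = 1800 rpm (synchronous)
ω = 2π×1800/60 = 188.5 rad/s
τ = P_out/ω = 14913/188.5 = 79.1 N·m

79.1 N·m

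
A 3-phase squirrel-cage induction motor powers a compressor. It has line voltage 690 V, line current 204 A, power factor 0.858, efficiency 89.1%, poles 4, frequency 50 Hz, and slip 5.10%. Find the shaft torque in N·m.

P_in = √3·V·I·cosφ = 1.732 × 690 × 204 × 0.858 = 209177 W
P_out = η·P_in = 0.891 × 209177 = 186377 W
n_s = 120×50/4 = 1500 rpm; n = 1500×(1−0.051) = 1424 rpm
ω = 2π×1424/60 = 149.1 rad/s
τ = P_out/ω = 186377/149.1 = 1250 N·m

1250 N·m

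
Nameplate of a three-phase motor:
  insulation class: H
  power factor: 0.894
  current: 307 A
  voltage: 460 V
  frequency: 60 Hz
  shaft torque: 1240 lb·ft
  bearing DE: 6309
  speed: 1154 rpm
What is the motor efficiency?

τ = 1240 lb·ft × 1.356 = 1681 N·m
ω = 2π × 1154/60 = 120.8 rad/s; P_out = τω = 1681 × 120.8 = 203065 W
P_in = √3·V_L·I_L·cosφ = 1.732 × 460 × 307 × 0.894 = 218666 W
η = P_out / P_in = 203065 / 218666 = 0.929 = 92.9%

92.9 %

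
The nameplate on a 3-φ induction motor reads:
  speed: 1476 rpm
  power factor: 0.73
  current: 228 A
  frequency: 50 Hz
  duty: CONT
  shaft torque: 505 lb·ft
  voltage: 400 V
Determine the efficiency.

τ = 505 lb·ft × 1.356 = 684.8 N·m
ω = 2π × 1476/60 = 154.6 rad/s; P_out = τω = 684.8 × 154.6 = 105870 W
P_in = √3·V_L·I_L·cosφ = 1.732 × 400 × 228 × 0.73 = 115310 W
η = P_out / P_in = 105870 / 115310 = 0.918 = 91.8%

91.8 %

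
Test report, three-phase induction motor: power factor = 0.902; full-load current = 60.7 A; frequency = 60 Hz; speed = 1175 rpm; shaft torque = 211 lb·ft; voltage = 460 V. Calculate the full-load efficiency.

80.7 %

τ = 211 lb·ft × 1.356 = 286.1 N·m
ω = 2π × 1175/60 = 123 rad/s; P_out = τω = 286.1 × 123 = 35190 W
P_in = √3·V_L·I_L·cosφ = 1.732 × 460 × 60.7 × 0.902 = 43622 W
η = P_out / P_in = 35190 / 43622 = 0.807 = 80.7%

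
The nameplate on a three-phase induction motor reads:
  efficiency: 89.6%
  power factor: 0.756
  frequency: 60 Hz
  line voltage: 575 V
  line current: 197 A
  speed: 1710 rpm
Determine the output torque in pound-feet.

547 lb·ft

P_in = √3·V·I·cosφ = 1.732 × 575 × 197 × 0.756 = 148321 W
P_out = η·P_in = 0.896 × 148321 = 132896 W
n = 1710 rpm
ω = 2π×1710/60 = 179.1 rad/s
τ = P_out/ω = 132896/179.1 = 742 N·m
In lb·ft: 742/1.356 = 547 lb·ft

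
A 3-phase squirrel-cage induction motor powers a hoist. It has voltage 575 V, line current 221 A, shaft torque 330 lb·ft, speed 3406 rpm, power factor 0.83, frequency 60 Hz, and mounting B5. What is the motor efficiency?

τ = 330 lb·ft × 1.356 = 447.5 N·m
ω = 2π × 3406/60 = 356.7 rad/s; P_out = τω = 447.5 × 356.7 = 159623 W
P_in = √3·V_L·I_L·cosφ = 1.732 × 575 × 221 × 0.83 = 182678 W
η = P_out / P_in = 159623 / 182678 = 0.874 = 87.4%

87.4 %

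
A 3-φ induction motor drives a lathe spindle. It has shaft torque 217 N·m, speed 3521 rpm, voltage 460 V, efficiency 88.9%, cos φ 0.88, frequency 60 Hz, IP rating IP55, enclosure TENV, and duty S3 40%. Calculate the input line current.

ω = 2π×3521/60 = 368.7 rad/s; P_out = τω = 217 × 368.7 = 80008 W
P_in = P_out / η = 80008 / 0.889 = 89998 W
I_L = P_in / (√3·V_L·cosφ) = 89998 / (1.732 × 460 × 0.88) = 128 A

128 A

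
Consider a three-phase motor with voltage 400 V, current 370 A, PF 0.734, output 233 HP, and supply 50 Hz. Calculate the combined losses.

14.3 kW

P_in = √3·V·I·cosφ = 1.732×400×370×0.734 = 188151 W
P_out = 233×746 = 173818 W
Losses = P_in − P_out = 188151 − 173818 = 14333 W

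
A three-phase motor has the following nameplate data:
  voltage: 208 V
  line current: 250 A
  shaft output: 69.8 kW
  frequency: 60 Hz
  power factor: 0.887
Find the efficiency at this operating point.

P_out = 69.8 kW = 69800 W
P_in = √3·V_L·I_L·cosφ = 1.732 × 208 × 250 × 0.887 = 79887 W
η = P_out / P_in = 69800 / 79887 = 0.874 = 87.4%

87.4 %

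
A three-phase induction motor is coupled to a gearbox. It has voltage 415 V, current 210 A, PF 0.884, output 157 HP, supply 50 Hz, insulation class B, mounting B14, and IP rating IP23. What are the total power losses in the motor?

16300 W

P_in = √3·V·I·cosφ = 1.732×415×210×0.884 = 133434 W
P_out = 157×746 = 117122 W
Losses = P_in − P_out = 133434 − 117122 = 16312 W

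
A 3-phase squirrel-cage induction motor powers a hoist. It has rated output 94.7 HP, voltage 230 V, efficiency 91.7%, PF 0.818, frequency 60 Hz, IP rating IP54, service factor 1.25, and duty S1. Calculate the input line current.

P_out = 94.7 × 746 = 70646 W
P_in = P_out / η = 70646 / 0.917 = 77040 W
I_L = P_in / (√3·V_L·cosφ) = 77040 / (1.732 × 230 × 0.818) = 236 A

236 A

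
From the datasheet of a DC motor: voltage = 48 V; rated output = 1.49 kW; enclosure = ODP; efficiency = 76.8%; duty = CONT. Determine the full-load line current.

40.4 A

P_out = 1.49 kW = 1490 W
P_in = P_out / η = 1490 / 0.768 = 1940 W
I = P_in / V = 1940 / 48 = 40.4 A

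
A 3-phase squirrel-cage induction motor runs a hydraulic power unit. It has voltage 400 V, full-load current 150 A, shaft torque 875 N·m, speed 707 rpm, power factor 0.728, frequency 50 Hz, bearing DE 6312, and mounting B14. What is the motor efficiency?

85.6 %

ω = 2π × 707/60 = 74.04 rad/s; P_out = τω = 875 × 74.04 = 64785 W
P_in = √3·V_L·I_L·cosφ = 1.732 × 400 × 150 × 0.728 = 75654 W
η = P_out / P_in = 64785 / 75654 = 0.856 = 85.6%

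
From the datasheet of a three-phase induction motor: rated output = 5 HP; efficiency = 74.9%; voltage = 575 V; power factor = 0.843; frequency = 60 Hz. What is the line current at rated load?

P_out = 5 × 746 = 3730 W
P_in = P_out / η = 3730 / 0.749 = 4980 W
I_L = P_in / (√3·V_L·cosφ) = 4980 / (1.732 × 575 × 0.843) = 5.93 A

5.93 A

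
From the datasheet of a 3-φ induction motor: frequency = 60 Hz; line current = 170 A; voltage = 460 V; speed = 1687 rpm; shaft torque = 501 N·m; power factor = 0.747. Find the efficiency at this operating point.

ω = 2π × 1687/60 = 176.7 rad/s; P_out = τω = 501 × 176.7 = 88527 W
P_in = √3·V_L·I_L·cosφ = 1.732 × 460 × 170 × 0.747 = 101175 W
η = P_out / P_in = 88527 / 101175 = 0.875 = 87.5%

87.5 %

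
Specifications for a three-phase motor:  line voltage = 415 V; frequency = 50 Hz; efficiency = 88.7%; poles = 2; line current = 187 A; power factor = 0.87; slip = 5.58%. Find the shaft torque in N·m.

350 N·m

P_in = √3·V·I·cosφ = 1.732 × 415 × 187 × 0.87 = 116938 W
P_out = η·P_in = 0.887 × 116938 = 103724 W
n_s = 120×50/2 = 3000 rpm; n = 3000×(1−0.0558) = 2833 rpm
ω = 2π×2833/60 = 296.7 rad/s
τ = P_out/ω = 103724/296.7 = 350 N·m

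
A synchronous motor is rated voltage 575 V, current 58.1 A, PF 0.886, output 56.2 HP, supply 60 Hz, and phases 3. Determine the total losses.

9.34 kW

P_in = √3·V·I·cosφ = 1.732×575×58.1×0.886 = 51266 W
P_out = 56.2×746 = 41925 W
Losses = P_in − P_out = 51266 − 41925 = 9341 W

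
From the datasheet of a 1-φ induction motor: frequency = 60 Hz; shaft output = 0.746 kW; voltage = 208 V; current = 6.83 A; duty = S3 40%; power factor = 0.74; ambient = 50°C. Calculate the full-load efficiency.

P_out = 0.746 kW = 746 W
P_in = V·I·cosφ = 208 × 6.83 × 0.74 = 1051 W
η = P_out / P_in = 746 / 1051 = 0.710 = 71.0%

71.0 %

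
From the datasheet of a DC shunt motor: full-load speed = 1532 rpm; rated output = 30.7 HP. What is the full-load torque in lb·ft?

105 lb·ft

P_out = 30.7 × 746 = 22902 W
ω = 2π × 1532/60 = 160.4 rad/s
τ = P_out/ω = 22902/160.4 = 142.8 N·m
In lb·ft: 142.8/1.356 = 105 lb·ft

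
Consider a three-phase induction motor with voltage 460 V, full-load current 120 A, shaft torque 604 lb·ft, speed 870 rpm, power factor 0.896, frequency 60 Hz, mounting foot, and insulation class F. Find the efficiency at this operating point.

87.1 %

τ = 604 lb·ft × 1.356 = 819 N·m
ω = 2π × 870/60 = 91.11 rad/s; P_out = τω = 819 × 91.11 = 74619 W
P_in = √3·V_L·I_L·cosφ = 1.732 × 460 × 120 × 0.896 = 85663 W
η = P_out / P_in = 74619 / 85663 = 0.871 = 87.1%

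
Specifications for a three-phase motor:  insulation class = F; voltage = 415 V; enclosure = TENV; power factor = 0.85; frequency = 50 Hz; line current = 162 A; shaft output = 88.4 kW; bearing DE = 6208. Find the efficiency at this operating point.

89.3 %

P_out = 88.4 kW = 88400 W
P_in = √3·V_L·I_L·cosφ = 1.732 × 415 × 162 × 0.85 = 98976 W
η = P_out / P_in = 88400 / 98976 = 0.893 = 89.3%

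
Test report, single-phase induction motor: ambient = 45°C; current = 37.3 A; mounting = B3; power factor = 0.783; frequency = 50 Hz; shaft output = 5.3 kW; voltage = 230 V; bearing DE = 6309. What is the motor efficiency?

P_out = 5.3 kW = 5300 W
P_in = V·I·cosφ = 230 × 37.3 × 0.783 = 6717 W
η = P_out / P_in = 5300 / 6717 = 0.789 = 78.9%

78.9 %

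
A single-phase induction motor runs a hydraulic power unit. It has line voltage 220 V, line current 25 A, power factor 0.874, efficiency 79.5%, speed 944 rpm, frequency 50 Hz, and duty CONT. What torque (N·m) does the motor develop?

P_in = V·I·cosφ = 220 × 25 × 0.874 = 4807 W
P_out = η·P_in = 0.795 × 4807 = 3822 W
n = 944 rpm
ω = 2π×944/60 = 98.86 rad/s
τ = P_out/ω = 3822/98.86 = 38.7 N·m

38.7 N·m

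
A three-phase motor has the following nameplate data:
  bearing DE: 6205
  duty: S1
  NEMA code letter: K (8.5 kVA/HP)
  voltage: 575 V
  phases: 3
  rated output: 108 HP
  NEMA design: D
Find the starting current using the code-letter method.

922 A

S_LR = 8.5 × 108 = 918 kVA
I_LR = S_LR/(√3·V_L) = 918000/(1.732×575) = 922 A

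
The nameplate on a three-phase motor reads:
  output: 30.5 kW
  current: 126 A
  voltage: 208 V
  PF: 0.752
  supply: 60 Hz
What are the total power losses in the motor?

P_in = √3·V·I·cosφ = 1.732×208×126×0.752 = 34135 W
P_out = 30500 W
Losses = P_in − P_out = 34135 − 30500 = 3635 W

3.64 kW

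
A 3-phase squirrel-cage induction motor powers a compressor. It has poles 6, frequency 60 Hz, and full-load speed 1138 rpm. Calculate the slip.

n_s = 120f/p = 120×60/6 = 1200 rpm
s = (n_s − n)/n_s = (1200 − 1138)/1200 = 0.0517

5.17 %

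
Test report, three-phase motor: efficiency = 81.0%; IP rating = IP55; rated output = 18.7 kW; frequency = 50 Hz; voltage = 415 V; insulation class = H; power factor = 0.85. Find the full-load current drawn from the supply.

P_out = 18.7 kW = 18700 W
P_in = P_out / η = 18700 / 0.810 = 23086 W
I_L = P_in / (√3·V_L·cosφ) = 23086 / (1.732 × 415 × 0.85) = 37.8 A

37.8 A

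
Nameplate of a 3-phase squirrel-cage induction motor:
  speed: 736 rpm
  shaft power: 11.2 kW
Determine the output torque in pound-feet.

107 lb·ft

ω = 2π × 736/60 = 77.07 rad/s
τ = P/ω = 11200/77.07 = 145.3 N·m
In lb·ft: 145.3/1.356 = 107 lb·ft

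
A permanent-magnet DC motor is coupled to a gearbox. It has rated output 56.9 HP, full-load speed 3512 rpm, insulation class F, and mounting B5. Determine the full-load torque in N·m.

115 N·m

P_out = 56.9 × 746 = 42447 W
ω = 2π × 3512/60 = 367.8 rad/s
τ = P_out/ω = 42447/367.8 = 115 N·m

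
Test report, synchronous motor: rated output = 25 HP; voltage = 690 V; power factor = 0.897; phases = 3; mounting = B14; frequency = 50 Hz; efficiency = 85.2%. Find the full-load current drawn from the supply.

P_out = 25 × 746 = 18650 W
P_in = P_out / η = 18650 / 0.852 = 21890 W
I_L = P_in / (√3·V_L·cosφ) = 21890 / (1.732 × 690 × 0.897) = 20.4 A

20.4 A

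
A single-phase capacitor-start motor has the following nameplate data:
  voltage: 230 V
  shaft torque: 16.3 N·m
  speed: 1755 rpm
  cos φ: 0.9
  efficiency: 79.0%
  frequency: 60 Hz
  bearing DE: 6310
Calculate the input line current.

18.3 A

ω = 2π×1755/60 = 183.8 rad/s; P_out = τω = 16.3 × 183.8 = 2996 W
P_in = P_out / η = 2996 / 0.790 = 3792 W
I = P_in / (V·cosφ) = 3792 / (230 × 0.9) = 18.3 A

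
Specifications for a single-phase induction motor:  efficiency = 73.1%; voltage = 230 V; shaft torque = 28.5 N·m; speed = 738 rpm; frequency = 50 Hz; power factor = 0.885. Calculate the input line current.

14.8 A

ω = 2π×738/60 = 77.28 rad/s; P_out = τω = 28.5 × 77.28 = 2202 W
P_in = P_out / η = 2202 / 0.731 = 3012 W
I = P_in / (V·cosφ) = 3012 / (230 × 0.885) = 14.8 A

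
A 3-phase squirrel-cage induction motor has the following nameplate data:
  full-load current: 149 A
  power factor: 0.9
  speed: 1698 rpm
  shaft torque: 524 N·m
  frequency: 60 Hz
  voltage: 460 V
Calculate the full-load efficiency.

ω = 2π × 1698/60 = 177.8 rad/s; P_out = τω = 524 × 177.8 = 93167 W
P_in = √3·V_L·I_L·cosφ = 1.732 × 460 × 149 × 0.9 = 106840 W
η = P_out / P_in = 93167 / 106840 = 0.872 = 87.2%

87.2 %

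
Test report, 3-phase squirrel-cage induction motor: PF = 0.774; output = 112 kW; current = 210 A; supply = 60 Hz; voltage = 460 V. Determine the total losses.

P_in = √3·V·I·cosφ = 1.732×460×210×0.774 = 129499 W
P_out = 112000 W
Losses = P_in − P_out = 129499 − 112000 = 17499 W

17.5 kW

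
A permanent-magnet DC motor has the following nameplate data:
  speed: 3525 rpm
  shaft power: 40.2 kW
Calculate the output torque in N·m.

109 N·m

ω = 2π × 3525/60 = 369.1 rad/s
τ = P/ω = 40200/369.1 = 109 N·m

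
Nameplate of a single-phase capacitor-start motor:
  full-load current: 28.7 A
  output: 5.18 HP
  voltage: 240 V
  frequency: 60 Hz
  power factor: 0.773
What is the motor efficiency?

P_out = 5.18 × 746 = 3864 W
P_in = V·I·cosφ = 240 × 28.7 × 0.773 = 5324 W
η = P_out / P_in = 3864 / 5324 = 0.726 = 72.6%

72.6 %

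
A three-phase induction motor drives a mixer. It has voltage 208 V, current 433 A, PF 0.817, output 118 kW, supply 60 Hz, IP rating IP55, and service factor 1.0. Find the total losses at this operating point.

9.45 kW

P_in = √3·V·I·cosφ = 1.732×208×433×0.817 = 127445 W
P_out = 118000 W
Losses = P_in − P_out = 127445 − 118000 = 9445 W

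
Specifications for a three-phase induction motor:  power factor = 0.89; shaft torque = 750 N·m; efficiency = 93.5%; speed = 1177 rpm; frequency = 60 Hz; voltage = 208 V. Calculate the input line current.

308 A

ω = 2π×1177/60 = 123.3 rad/s; P_out = τω = 750 × 123.3 = 92475 W
P_in = P_out / η = 92475 / 0.935 = 98904 W
I_L = P_in / (√3·V_L·cosφ) = 98904 / (1.732 × 208 × 0.89) = 308 A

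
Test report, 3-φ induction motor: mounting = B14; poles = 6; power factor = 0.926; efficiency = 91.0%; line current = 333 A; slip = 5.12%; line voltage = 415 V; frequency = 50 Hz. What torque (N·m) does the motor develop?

2030 N·m

P_in = √3·V·I·cosφ = 1.732 × 415 × 333 × 0.926 = 221642 W
P_out = η·P_in = 0.91 × 221642 = 201694 W
n_s = 120×50/6 = 1000 rpm; n = 1000×(1−0.0512) = 949 rpm
ω = 2π×949/60 = 99.38 rad/s
τ = P_out/ω = 201694/99.38 = 2030 N·m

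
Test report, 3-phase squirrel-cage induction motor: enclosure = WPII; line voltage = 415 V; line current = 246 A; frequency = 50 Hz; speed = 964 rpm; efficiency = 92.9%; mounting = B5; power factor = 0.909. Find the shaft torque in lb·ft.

1090 lb·ft

P_in = √3·V·I·cosφ = 1.732 × 415 × 246 × 0.909 = 160729 W
P_out = η·P_in = 0.929 × 160729 = 149317 W
n = 964 rpm
ω = 2π×964/60 = 100.9 rad/s
τ = P_out/ω = 149317/100.9 = 1480 N·m
In lb·ft: 1480/1.356 = 1090 lb·ft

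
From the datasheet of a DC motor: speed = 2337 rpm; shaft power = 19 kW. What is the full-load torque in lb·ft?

57.3 lb·ft

ω = 2π × 2337/60 = 244.7 rad/s
τ = P/ω = 19000/244.7 = 77.65 N·m
In lb·ft: 77.65/1.356 = 57.3 lb·ft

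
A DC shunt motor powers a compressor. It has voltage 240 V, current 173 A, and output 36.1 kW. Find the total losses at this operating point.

5.42 kW

P_in = V·I = 240×173 = 41520 W
P_out = 36100 W
Losses = P_in − P_out = 41520 − 36100 = 5420 W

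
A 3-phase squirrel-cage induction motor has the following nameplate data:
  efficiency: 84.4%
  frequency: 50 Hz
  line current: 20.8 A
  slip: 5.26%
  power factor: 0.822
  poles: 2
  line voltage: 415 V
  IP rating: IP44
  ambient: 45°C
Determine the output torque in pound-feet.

P_in = √3·V·I·cosφ = 1.732 × 415 × 20.8 × 0.822 = 12289 W
P_out = η·P_in = 0.844 × 12289 = 10372 W
n_s = 120×50/2 = 3000 rpm; n = 3000×(1−0.0526) = 2842 rpm
ω = 2π×2842/60 = 297.6 rad/s
τ = P_out/ω = 10372/297.6 = 34.85 N·m
In lb·ft: 34.85/1.356 = 25.7 lb·ft

25.7 lb·ft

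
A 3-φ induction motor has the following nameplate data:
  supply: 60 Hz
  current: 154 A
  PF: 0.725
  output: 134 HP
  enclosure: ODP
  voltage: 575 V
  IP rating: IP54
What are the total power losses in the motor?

11200 W

P_in = √3·V·I·cosφ = 1.732×575×154×0.725 = 111192 W
P_out = 134×746 = 99964 W
Losses = P_in − P_out = 111192 − 99964 = 11228 W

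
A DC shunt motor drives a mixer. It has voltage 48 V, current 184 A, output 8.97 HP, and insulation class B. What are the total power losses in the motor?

P_in = V·I = 48×184 = 8832 W
P_out = 8.97×746 = 6692 W
Losses = P_in − P_out = 8832 − 6692 = 2140 W

2.14 kW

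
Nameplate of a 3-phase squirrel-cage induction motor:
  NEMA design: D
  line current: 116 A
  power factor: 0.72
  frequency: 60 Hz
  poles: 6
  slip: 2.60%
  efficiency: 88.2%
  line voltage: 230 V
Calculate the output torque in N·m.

P_in = √3·V·I·cosφ = 1.732 × 230 × 116 × 0.72 = 33271 W
P_out = η·P_in = 0.882 × 33271 = 29345 W
n_s = 120×60/6 = 1200 rpm; n = 1200×(1−0.026) = 1169 rpm
ω = 2π×1169/60 = 122.4 rad/s
τ = P_out/ω = 29345/122.4 = 240 N·m

240 N·m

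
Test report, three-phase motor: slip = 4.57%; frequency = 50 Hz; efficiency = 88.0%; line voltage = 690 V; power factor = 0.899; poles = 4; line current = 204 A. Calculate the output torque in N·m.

P_in = √3·V·I·cosφ = 1.732 × 690 × 204 × 0.899 = 219173 W
P_out = η·P_in = 0.88 × 219173 = 192872 W
n_s = 120×50/4 = 1500 rpm; n = 1500×(1−0.0457) = 1431 rpm
ω = 2π×1431/60 = 149.9 rad/s
τ = P_out/ω = 192872/149.9 = 1290 N·m

1290 N·m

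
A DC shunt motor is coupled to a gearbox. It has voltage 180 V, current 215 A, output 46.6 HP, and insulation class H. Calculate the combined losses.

3940 W

P_in = V·I = 180×215 = 38700 W
P_out = 46.6×746 = 34764 W
Losses = P_in − P_out = 38700 − 34764 = 3936 W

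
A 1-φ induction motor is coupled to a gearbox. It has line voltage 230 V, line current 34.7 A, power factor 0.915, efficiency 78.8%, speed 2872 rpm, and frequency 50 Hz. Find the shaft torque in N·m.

P_in = V·I·cosφ = 230 × 34.7 × 0.915 = 7303 W
P_out = η·P_in = 0.788 × 7303 = 5755 W
n = 2872 rpm
ω = 2π×2872/60 = 300.8 rad/s
τ = P_out/ω = 5755/300.8 = 19.1 N·m

19.1 N·m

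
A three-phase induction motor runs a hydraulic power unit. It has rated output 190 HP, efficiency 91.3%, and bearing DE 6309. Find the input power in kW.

P_out = 190 × 746 = 141740 W
P_in = P_out/η = 141740/0.913 = 155246 W = 155 kW

155 kW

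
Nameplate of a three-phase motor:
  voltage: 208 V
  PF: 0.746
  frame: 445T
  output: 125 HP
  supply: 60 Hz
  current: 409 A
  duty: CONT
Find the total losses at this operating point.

P_in = √3·V·I·cosφ = 1.732×208×409×0.746 = 109919 W
P_out = 125×746 = 93250 W
Losses = P_in − P_out = 109919 − 93250 = 16669 W

16.7 kW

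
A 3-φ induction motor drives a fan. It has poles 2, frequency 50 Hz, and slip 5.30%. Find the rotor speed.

2841 rpm

n_s = 120f/p = 120×50/2 = 3000 rpm
n = n_s(1 − s) = 3000 × (1 − 0.053) = 2841 rpm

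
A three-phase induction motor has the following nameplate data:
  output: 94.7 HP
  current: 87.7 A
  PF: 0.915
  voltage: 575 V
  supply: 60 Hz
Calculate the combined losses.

9.27 kW

P_in = √3·V·I·cosφ = 1.732×575×87.7×0.915 = 79916 W
P_out = 94.7×746 = 70646 W
Losses = P_in − P_out = 79916 − 70646 = 9270 W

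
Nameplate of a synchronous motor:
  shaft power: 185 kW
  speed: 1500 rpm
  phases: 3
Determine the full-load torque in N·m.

ω = 2π × 1500/60 = 157.1 rad/s
τ = P/ω = 185000/157.1 = 1180 N·m

1180 N·m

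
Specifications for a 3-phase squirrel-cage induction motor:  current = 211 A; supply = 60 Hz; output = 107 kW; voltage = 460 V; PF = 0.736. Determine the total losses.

P_in = √3·V·I·cosφ = 1.732×460×211×0.736 = 123727 W
P_out = 107000 W
Losses = P_in − P_out = 123727 − 107000 = 16727 W

16.7 kW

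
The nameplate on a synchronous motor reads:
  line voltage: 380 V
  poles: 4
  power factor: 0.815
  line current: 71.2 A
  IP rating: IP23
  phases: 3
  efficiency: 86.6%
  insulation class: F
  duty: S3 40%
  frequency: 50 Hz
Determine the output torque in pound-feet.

155 lb·ft

P_in = √3·V·I·cosφ = 1.732 × 380 × 71.2 × 0.815 = 38192 W
P_out = η·P_in = 0.866 × 38192 = 33074 W
n = n_s = 120×50/4 = 1500 rpm (synchronous)
ω = 2π×1500/60 = 157.1 rad/s
τ = P_out/ω = 33074/157.1 = 210.5 N·m
In lb·ft: 210.5/1.356 = 155 lb·ft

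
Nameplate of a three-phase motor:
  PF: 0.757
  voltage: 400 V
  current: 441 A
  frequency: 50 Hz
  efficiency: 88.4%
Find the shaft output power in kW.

204 kW

P_in = √3·V·I·cosφ = 1.732 × 400 × 441 × 0.757 = 231282 W
P_out = η·P_in = 0.884 × 231282 = 204453 W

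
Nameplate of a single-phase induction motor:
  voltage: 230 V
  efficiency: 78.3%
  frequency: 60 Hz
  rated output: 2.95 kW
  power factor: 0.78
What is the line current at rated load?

P_out = 2.95 kW = 2950 W
P_in = P_out / η = 2950 / 0.783 = 3768 W
I = P_in / (V·cosφ) = 3768 / (230 × 0.78) = 21 A

21 A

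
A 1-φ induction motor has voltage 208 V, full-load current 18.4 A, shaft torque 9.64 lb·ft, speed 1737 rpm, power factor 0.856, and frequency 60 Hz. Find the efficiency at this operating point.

72.6 %

τ = 9.64 lb·ft × 1.356 = 13.07 N·m
ω = 2π × 1737/60 = 181.9 rad/s; P_out = τω = 13.07 × 181.9 = 2377 W
P_in = V·I·cosφ = 208 × 18.4 × 0.856 = 3276 W
η = P_out / P_in = 2377 / 3276 = 0.726 = 72.6%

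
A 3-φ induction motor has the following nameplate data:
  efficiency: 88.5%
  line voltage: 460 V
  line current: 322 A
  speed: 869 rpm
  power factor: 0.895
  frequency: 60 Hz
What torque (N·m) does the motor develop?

P_in = √3·V·I·cosφ = 1.732 × 460 × 322 × 0.895 = 229607 W
P_out = η·P_in = 0.885 × 229607 = 203202 W
n = 869 rpm
ω = 2π×869/60 = 91 rad/s
τ = P_out/ω = 203202/91 = 2230 N·m

2230 N·m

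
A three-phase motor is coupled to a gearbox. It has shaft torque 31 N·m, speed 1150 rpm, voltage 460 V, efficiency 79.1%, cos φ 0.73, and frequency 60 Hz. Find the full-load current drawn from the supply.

8.11 A

ω = 2π×1150/60 = 120.4 rad/s; P_out = τω = 31 × 120.4 = 3732 W
P_in = P_out / η = 3732 / 0.791 = 4718 W
I_L = P_in / (√3·V_L·cosφ) = 4718 / (1.732 × 460 × 0.73) = 8.11 A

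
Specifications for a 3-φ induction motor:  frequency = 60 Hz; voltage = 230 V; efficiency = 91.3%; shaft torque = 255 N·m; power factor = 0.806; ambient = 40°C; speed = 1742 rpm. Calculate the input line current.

159 A

ω = 2π×1742/60 = 182.4 rad/s; P_out = τω = 255 × 182.4 = 46512 W
P_in = P_out / η = 46512 / 0.913 = 50944 W
I_L = P_in / (√3·V_L·cosφ) = 50944 / (1.732 × 230 × 0.806) = 159 A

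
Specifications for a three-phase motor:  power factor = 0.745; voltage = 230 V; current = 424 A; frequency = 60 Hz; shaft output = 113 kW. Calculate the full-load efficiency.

P_out = 113 kW = 113000 W
P_in = √3·V_L·I_L·cosφ = 1.732 × 230 × 424 × 0.745 = 125834 W
η = P_out / P_in = 113000 / 125834 = 0.898 = 89.8%

89.8 %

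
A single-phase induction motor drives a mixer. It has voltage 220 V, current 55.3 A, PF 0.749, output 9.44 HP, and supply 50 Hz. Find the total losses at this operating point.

P_in = V·I·cosφ = 220×55.3×0.749 = 9112 W
P_out = 9.44×746 = 7042 W
Losses = P_in − P_out = 9112 − 7042 = 2070 W

2070 W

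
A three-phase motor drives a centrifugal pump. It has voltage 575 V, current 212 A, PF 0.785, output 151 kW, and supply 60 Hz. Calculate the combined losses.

P_in = √3·V·I·cosφ = 1.732×575×212×0.785 = 165738 W
P_out = 151000 W
Losses = P_in − P_out = 165738 − 151000 = 14738 W

14.7 kW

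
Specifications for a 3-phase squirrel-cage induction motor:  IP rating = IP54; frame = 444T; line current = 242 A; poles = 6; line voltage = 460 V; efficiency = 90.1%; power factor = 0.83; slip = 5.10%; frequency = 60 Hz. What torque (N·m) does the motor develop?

P_in = √3·V·I·cosφ = 1.732 × 460 × 242 × 0.83 = 160029 W
P_out = η·P_in = 0.901 × 160029 = 144186 W
n_s = 120×60/6 = 1200 rpm; n = 1200×(1−0.051) = 1139 rpm
ω = 2π×1139/60 = 119.3 rad/s
τ = P_out/ω = 144186/119.3 = 1210 N·m

1210 N·m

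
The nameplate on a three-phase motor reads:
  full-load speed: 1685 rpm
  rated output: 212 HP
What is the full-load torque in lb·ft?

P_out = 212 × 746 = 158152 W
ω = 2π × 1685/60 = 176.5 rad/s
τ = P_out/ω = 158152/176.5 = 896 N·m
In lb·ft: 896/1.356 = 661 lb·ft

661 lb·ft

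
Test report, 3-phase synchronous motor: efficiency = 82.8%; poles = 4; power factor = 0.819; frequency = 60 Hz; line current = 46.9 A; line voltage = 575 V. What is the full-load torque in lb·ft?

P_in = √3·V·I·cosφ = 1.732 × 575 × 46.9 × 0.819 = 38254 W
P_out = η·P_in = 0.828 × 38254 = 31674 W
n = n_s = 120×60/4 = 1800 rpm (synchronous)
ω = 2π×1800/60 = 188.5 rad/s
τ = P_out/ω = 31674/188.5 = 168 N·m
In lb·ft: 168/1.356 = 124 lb·ft

124 lb·ft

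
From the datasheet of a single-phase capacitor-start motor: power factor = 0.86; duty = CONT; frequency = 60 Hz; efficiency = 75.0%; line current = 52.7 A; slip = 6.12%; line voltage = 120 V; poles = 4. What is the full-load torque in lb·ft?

17 lb·ft

P_in = V·I·cosφ = 120 × 52.7 × 0.86 = 5439 W
P_out = η·P_in = 0.75 × 5439 = 4079 W
n_s = 120×60/4 = 1800 rpm; n = 1800×(1−0.0612) = 1690 rpm
ω = 2π×1690/60 = 177 rad/s
τ = P_out/ω = 4079/177 = 23.05 N·m
In lb·ft: 23.05/1.356 = 17 lb·ft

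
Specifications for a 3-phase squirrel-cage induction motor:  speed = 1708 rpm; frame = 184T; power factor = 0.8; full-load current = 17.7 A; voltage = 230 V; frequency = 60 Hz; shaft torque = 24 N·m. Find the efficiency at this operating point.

ω = 2π × 1708/60 = 178.9 rad/s; P_out = τω = 24 × 178.9 = 4294 W
P_in = √3·V_L·I_L·cosφ = 1.732 × 230 × 17.7 × 0.8 = 5641 W
η = P_out / P_in = 4294 / 5641 = 0.761 = 76.1%

76.1 %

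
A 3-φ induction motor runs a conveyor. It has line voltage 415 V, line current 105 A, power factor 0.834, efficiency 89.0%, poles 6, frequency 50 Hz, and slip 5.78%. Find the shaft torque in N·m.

P_in = √3·V·I·cosφ = 1.732 × 415 × 105 × 0.834 = 62944 W
P_out = η·P_in = 0.89 × 62944 = 56020 W
n_s = 120×50/6 = 1000 rpm; n = 1000×(1−0.0578) = 942 rpm
ω = 2π×942/60 = 98.65 rad/s
τ = P_out/ω = 56020/98.65 = 568 N·m

568 N·m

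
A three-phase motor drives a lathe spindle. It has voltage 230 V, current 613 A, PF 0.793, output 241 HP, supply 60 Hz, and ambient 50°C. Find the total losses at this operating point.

13.9 kW

P_in = √3·V·I·cosφ = 1.732×230×613×0.793 = 193646 W
P_out = 241×746 = 179786 W
Losses = P_in − P_out = 193646 − 179786 = 13860 W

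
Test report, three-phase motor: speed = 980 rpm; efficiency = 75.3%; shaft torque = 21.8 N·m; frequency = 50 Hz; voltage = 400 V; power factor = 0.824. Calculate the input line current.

5.2 A

ω = 2π×980/60 = 102.6 rad/s; P_out = τω = 21.8 × 102.6 = 2237 W
P_in = P_out / η = 2237 / 0.753 = 2971 W
I_L = P_in / (√3·V_L·cosφ) = 2971 / (1.732 × 400 × 0.824) = 5.2 A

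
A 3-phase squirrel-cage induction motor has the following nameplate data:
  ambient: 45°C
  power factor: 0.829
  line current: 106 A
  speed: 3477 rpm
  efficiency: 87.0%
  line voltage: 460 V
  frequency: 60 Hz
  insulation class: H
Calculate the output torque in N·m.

P_in = √3·V·I·cosφ = 1.732 × 460 × 106 × 0.829 = 70011 W
P_out = η·P_in = 0.87 × 70011 = 60910 W
n = 3477 rpm
ω = 2π×3477/60 = 364.1 rad/s
τ = P_out/ω = 60910/364.1 = 167 N·m

167 N·m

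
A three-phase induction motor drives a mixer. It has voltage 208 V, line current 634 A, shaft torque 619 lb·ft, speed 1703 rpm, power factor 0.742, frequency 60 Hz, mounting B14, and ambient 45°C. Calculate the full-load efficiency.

88.3 %

τ = 619 lb·ft × 1.356 = 839.4 N·m
ω = 2π × 1703/60 = 178.3 rad/s; P_out = τω = 839.4 × 178.3 = 149665 W
P_in = √3·V_L·I_L·cosφ = 1.732 × 208 × 634 × 0.742 = 169475 W
η = P_out / P_in = 149665 / 169475 = 0.883 = 88.3%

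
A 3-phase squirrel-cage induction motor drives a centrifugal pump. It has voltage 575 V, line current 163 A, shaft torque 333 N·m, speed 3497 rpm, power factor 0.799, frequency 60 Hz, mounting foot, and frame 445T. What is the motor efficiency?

94.0 %

ω = 2π × 3497/60 = 366.2 rad/s; P_out = τω = 333 × 366.2 = 121945 W
P_in = √3·V_L·I_L·cosφ = 1.732 × 575 × 163 × 0.799 = 129703 W
η = P_out / P_in = 121945 / 129703 = 0.940 = 94.0%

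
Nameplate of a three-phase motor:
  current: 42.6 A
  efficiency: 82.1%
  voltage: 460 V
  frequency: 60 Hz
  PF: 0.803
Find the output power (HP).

30 HP

P_in = √3·V·I·cosφ = 1.732 × 460 × 42.6 × 0.803 = 27254 W
P_out = η·P_in = 0.821 × 27254 = 22376 W
= 22376/746 = 30 HP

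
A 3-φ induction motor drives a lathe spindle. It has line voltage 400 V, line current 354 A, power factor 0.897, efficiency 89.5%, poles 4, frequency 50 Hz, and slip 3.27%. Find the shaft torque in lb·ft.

956 lb·ft

P_in = √3·V·I·cosφ = 1.732 × 400 × 354 × 0.897 = 219990 W
P_out = η·P_in = 0.895 × 219990 = 196891 W
n_s = 120×50/4 = 1500 rpm; n = 1500×(1−0.0327) = 1451 rpm
ω = 2π×1451/60 = 151.9 rad/s
τ = P_out/ω = 196891/151.9 = 1296 N·m
In lb·ft: 1296/1.356 = 956 lb·ft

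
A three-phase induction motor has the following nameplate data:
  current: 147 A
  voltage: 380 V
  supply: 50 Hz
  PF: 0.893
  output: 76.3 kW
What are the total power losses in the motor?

10.1 kW

P_in = √3·V·I·cosφ = 1.732×380×147×0.893 = 86397 W
P_out = 76300 W
Losses = P_in − P_out = 86397 − 76300 = 10097 W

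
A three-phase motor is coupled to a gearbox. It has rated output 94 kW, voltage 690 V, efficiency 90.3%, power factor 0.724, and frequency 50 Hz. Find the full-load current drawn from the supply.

120 A

P_out = 94 kW = 94000 W
P_in = P_out / η = 94000 / 0.903 = 104097 W
I_L = P_in / (√3·V_L·cosφ) = 104097 / (1.732 × 690 × 0.724) = 120 A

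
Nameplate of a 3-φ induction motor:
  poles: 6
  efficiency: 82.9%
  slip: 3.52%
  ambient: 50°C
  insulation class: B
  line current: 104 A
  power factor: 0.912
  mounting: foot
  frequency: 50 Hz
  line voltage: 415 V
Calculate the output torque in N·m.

559 N·m

P_in = √3·V·I·cosφ = 1.732 × 415 × 104 × 0.912 = 68175 W
P_out = η·P_in = 0.829 × 68175 = 56517 W
n_s = 120×50/6 = 1000 rpm; n = 1000×(1−0.0352) = 965 rpm
ω = 2π×965/60 = 101.1 rad/s
τ = P_out/ω = 56517/101.1 = 559 N·m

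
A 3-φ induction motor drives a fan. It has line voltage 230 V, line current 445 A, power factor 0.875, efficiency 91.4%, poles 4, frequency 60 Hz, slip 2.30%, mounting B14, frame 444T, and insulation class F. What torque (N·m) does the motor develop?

770 N·m

P_in = √3·V·I·cosφ = 1.732 × 230 × 445 × 0.875 = 155111 W
P_out = η·P_in = 0.914 × 155111 = 141771 W
n_s = 120×60/4 = 1800 rpm; n = 1800×(1−0.023) = 1759 rpm
ω = 2π×1759/60 = 184.2 rad/s
τ = P_out/ω = 141771/184.2 = 770 N·m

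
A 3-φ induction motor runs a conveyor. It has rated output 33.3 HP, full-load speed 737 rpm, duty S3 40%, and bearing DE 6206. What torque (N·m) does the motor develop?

P_out = 33.3 × 746 = 24842 W
ω = 2π × 737/60 = 77.18 rad/s
τ = P_out/ω = 24842/77.18 = 322 N·m

322 N·m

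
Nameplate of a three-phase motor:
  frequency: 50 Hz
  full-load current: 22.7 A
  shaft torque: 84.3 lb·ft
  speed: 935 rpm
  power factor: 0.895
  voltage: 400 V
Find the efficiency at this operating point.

τ = 84.3 lb·ft × 1.356 = 114.3 N·m
ω = 2π × 935/60 = 97.91 rad/s; P_out = τω = 114.3 × 97.91 = 11191 W
P_in = √3·V_L·I_L·cosφ = 1.732 × 400 × 22.7 × 0.895 = 14075 W
η = P_out / P_in = 11191 / 14075 = 0.795 = 79.5%

79.5 %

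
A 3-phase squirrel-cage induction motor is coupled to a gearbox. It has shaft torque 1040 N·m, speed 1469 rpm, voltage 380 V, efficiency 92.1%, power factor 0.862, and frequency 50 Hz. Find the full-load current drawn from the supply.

306 A

ω = 2π×1469/60 = 153.8 rad/s; P_out = τω = 1040 × 153.8 = 159952 W
P_in = P_out / η = 159952 / 0.921 = 173672 W
I_L = P_in / (√3·V_L·cosφ) = 173672 / (1.732 × 380 × 0.862) = 306 A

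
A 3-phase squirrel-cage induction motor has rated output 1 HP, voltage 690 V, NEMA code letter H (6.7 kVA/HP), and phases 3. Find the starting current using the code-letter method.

S_LR = 6.7 × 1 = 6.7 kVA
I_LR = S_LR/(√3·V_L) = 6700/(1.732×690) = 5.61 A

5.61 A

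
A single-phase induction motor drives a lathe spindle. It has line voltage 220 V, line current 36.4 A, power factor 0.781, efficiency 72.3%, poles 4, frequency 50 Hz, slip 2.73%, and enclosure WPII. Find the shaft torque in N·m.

P_in = V·I·cosφ = 220 × 36.4 × 0.781 = 6254 W
P_out = η·P_in = 0.723 × 6254 = 4522 W
n_s = 120×50/4 = 1500 rpm; n = 1500×(1−0.0273) = 1459 rpm
ω = 2π×1459/60 = 152.8 rad/s
τ = P_out/ω = 4522/152.8 = 29.6 N·m

29.6 N·m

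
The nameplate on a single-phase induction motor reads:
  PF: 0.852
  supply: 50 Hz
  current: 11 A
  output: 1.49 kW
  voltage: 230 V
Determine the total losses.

666 W

P_in = V·I·cosφ = 230×11×0.852 = 2156 W
P_out = 1490 W
Losses = P_in − P_out = 2156 − 1490 = 666 W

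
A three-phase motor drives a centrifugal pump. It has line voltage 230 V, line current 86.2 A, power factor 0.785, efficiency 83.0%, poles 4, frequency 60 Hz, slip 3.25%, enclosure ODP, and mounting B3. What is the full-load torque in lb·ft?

90.5 lb·ft

P_in = √3·V·I·cosφ = 1.732 × 230 × 86.2 × 0.785 = 26956 W
P_out = η·P_in = 0.83 × 26956 = 22373 W
n_s = 120×60/4 = 1800 rpm; n = 1800×(1−0.0325) = 1742 rpm
ω = 2π×1742/60 = 182.4 rad/s
τ = P_out/ω = 22373/182.4 = 122.7 N·m
In lb·ft: 122.7/1.356 = 90.5 lb·ft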